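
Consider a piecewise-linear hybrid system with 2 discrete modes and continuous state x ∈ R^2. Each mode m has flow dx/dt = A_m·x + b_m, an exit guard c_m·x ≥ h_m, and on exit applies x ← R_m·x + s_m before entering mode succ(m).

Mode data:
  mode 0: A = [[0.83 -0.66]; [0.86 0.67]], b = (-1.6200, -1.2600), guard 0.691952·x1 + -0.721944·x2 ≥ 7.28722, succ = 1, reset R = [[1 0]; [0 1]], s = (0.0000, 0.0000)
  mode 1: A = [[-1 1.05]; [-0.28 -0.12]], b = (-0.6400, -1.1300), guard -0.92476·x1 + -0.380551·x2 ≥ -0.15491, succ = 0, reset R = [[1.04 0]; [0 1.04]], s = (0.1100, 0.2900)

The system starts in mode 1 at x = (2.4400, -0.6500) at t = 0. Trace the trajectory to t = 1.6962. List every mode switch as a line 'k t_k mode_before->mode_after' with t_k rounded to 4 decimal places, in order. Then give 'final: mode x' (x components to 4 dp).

1 0.5166 1->0
final: 0 1.6746 -3.2195

Mode 1: guard c·x = -0.1549 hit at Δt = 0.5166 (t = 0.5166), x⁻ = (0.7409, -1.3933) → reset → x⁺ = (0.8805, -1.1590), jump to mode 0
Mode 0: flow for 1.1796 to horizon, guard not reached → x = (1.6746, -3.2195)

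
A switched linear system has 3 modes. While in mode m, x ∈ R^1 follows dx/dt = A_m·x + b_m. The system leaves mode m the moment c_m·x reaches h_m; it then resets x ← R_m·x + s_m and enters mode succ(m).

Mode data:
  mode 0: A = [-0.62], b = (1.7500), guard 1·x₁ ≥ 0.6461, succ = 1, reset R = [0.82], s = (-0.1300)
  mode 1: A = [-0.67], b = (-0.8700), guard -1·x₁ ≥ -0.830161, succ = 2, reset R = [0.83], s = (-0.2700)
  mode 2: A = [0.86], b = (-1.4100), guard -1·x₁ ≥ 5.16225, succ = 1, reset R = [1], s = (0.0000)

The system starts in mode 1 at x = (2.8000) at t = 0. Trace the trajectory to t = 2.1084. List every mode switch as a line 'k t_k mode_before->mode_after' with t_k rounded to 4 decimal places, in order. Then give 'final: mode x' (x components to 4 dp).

1 0.9778 1->2
final: 2 -1.5875

Mode 1: guard c·x = -0.8302 hit at Δt = 0.9778 (t = 0.9778), x⁻ = (0.8302) → reset → x⁺ = (0.4190), jump to mode 2
Mode 2: flow for 1.1306 to horizon, guard not reached → x = (-1.5875)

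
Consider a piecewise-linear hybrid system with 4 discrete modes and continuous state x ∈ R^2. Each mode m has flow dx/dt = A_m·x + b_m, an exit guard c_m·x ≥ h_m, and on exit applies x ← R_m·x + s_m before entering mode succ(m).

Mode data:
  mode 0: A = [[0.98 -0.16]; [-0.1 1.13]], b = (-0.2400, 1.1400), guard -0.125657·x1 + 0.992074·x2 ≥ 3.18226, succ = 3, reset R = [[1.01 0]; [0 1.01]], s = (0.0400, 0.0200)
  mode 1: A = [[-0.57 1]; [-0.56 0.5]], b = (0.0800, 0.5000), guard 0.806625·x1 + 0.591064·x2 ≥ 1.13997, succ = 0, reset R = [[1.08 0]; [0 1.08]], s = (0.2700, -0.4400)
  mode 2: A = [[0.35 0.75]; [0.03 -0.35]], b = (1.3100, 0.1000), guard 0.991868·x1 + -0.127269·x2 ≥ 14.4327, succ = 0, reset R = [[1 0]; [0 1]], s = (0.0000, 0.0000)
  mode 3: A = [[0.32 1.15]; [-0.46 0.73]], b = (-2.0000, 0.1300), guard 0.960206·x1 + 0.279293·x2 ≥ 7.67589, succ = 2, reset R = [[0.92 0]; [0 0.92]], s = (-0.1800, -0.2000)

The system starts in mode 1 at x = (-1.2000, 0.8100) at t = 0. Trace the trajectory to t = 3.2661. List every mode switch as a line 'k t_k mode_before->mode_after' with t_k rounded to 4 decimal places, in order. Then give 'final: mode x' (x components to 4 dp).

Mode 1: guard c·x = 1.1400 hit at Δt = 0.7018 (t = 0.7018), x⁻ = (0.0430, 1.8700) → reset → x⁺ = (0.3165, 1.5796), jump to mode 0
Mode 0: guard c·x = 3.1823 hit at Δt = 0.4390 (t = 1.1408), x⁻ = (0.1551, 3.2273) → reset → x⁺ = (0.1967, 3.2796), jump to mode 3
Mode 3: guard c·x = 7.6759 hit at Δt = 1.2914 (t = 2.4322), x⁻ = (6.0547, 6.6674) → reset → x⁺ = (5.3903, 5.9340), jump to mode 2
Mode 2: flow for 0.8339 to horizon, guard not reached → x = (12.3360, 4.6979)

1 0.7018 1->0
2 1.1408 0->3
3 2.4322 3->2
final: 2 12.3360 4.6979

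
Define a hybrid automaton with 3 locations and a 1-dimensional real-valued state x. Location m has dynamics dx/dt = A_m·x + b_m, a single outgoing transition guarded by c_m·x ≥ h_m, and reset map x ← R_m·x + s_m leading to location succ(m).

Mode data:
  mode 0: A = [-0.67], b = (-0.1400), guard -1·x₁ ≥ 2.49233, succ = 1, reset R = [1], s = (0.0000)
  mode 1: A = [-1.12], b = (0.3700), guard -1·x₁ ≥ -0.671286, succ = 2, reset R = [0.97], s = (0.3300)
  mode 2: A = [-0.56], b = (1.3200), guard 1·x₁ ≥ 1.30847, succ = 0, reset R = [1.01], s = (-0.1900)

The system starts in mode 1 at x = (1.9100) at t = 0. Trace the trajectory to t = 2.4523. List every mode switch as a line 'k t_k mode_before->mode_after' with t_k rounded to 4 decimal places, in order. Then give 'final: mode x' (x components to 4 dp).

1 1.3690 1->2
2 1.8541 2->0
final: 0 0.6889

Mode 1: guard c·x = -0.6713 hit at Δt = 1.3690 (t = 1.3690), x⁻ = (0.6713) → reset → x⁺ = (0.9811), jump to mode 2
Mode 2: guard c·x = 1.3085 hit at Δt = 0.4851 (t = 1.8541), x⁻ = (1.3085) → reset → x⁺ = (1.1316), jump to mode 0
Mode 0: flow for 0.5982 to horizon, guard not reached → x = (0.6889)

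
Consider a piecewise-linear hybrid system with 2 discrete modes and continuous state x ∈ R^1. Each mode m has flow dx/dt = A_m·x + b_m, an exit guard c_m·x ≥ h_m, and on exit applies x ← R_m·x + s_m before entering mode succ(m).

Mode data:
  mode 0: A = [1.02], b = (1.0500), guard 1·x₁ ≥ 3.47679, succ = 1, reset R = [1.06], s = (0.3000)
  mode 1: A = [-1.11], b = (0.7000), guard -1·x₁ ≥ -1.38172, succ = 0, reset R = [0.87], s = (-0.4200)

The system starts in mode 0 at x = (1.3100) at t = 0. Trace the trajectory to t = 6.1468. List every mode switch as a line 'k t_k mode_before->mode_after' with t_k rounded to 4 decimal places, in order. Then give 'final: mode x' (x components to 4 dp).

Mode 0: guard c·x = 3.4768 hit at Δt = 0.6427 (t = 0.6427), x⁻ = (3.4768) → reset → x⁺ = (3.9854), jump to mode 1
Mode 1: guard c·x = -1.3817 hit at Δt = 1.3483 (t = 1.9910), x⁻ = (1.3817) → reset → x⁺ = (0.7821), jump to mode 0
Mode 0: guard c·x = 3.4768 hit at Δt = 0.8934 (t = 2.8844), x⁻ = (3.4768) → reset → x⁺ = (3.9854), jump to mode 1
Mode 1: guard c·x = -1.3817 hit at Δt = 1.3483 (t = 4.2327), x⁻ = (1.3817) → reset → x⁺ = (0.7821), jump to mode 0
Mode 0: guard c·x = 3.4768 hit at Δt = 0.8934 (t = 5.1262), x⁻ = (3.4768) → reset → x⁺ = (3.9854), jump to mode 1
Mode 1: flow for 1.0206 to horizon, guard not reached → x = (1.7112)

1 0.6427 0->1
2 1.9910 1->0
3 2.8844 0->1
4 4.2327 1->0
5 5.1262 0->1
final: 1 1.7112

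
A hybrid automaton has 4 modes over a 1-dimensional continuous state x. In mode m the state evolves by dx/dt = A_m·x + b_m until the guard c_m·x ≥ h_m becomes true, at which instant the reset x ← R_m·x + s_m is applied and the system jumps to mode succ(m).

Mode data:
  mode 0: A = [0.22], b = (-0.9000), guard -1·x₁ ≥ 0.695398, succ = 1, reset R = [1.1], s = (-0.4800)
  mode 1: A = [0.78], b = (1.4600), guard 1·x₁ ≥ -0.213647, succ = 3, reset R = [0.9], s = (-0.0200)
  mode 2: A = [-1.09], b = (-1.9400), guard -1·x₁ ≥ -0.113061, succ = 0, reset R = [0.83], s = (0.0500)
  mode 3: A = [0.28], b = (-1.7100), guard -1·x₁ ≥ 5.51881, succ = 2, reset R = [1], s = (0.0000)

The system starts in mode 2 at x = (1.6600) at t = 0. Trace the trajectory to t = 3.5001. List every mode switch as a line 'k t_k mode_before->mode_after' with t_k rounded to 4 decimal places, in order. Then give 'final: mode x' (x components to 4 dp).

1 0.5480 2->0
2 1.4243 0->1
3 2.6714 1->3
final: 3 -1.8627

Mode 2: guard c·x = -0.1131 hit at Δt = 0.5480 (t = 0.5480), x⁻ = (0.1131) → reset → x⁺ = (0.1438), jump to mode 0
Mode 0: guard c·x = 0.6954 hit at Δt = 0.8763 (t = 1.4243), x⁻ = (-0.6954) → reset → x⁺ = (-1.2449), jump to mode 1
Mode 1: guard c·x = -0.2136 hit at Δt = 1.2471 (t = 2.6714), x⁻ = (-0.2136) → reset → x⁺ = (-0.2123), jump to mode 3
Mode 3: flow for 0.8287 to horizon, guard not reached → x = (-1.8627)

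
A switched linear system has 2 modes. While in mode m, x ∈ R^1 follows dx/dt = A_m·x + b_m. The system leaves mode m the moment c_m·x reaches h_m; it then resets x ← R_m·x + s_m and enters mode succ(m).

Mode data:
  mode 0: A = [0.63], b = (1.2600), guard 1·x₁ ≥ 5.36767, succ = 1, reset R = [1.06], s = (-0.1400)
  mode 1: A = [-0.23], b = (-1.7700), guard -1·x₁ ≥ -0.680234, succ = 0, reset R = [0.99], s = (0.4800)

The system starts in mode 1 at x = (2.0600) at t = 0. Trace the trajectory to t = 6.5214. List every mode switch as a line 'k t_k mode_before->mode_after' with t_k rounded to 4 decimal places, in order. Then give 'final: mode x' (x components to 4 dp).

Mode 1: guard c·x = -0.6802 hit at Δt = 0.6630 (t = 0.6630), x⁻ = (0.6802) → reset → x⁺ = (1.1534), jump to mode 0
Mode 0: guard c·x = 5.3677 hit at Δt = 1.3470 (t = 2.0100), x⁻ = (5.3677) → reset → x⁺ = (5.5497), jump to mode 1
Mode 1: guard c·x = -0.6802 hit at Δt = 1.9926 (t = 4.0026), x⁻ = (0.6802) → reset → x⁺ = (1.1534), jump to mode 0
Mode 0: guard c·x = 5.3677 hit at Δt = 1.3470 (t = 5.3496), x⁻ = (5.3677) → reset → x⁺ = (5.5497), jump to mode 1
Mode 1: flow for 1.1718 to horizon, guard not reached → x = (2.4205)

1 0.6630 1->0
2 2.0100 0->1
3 4.0026 1->0
4 5.3496 0->1
final: 1 2.4205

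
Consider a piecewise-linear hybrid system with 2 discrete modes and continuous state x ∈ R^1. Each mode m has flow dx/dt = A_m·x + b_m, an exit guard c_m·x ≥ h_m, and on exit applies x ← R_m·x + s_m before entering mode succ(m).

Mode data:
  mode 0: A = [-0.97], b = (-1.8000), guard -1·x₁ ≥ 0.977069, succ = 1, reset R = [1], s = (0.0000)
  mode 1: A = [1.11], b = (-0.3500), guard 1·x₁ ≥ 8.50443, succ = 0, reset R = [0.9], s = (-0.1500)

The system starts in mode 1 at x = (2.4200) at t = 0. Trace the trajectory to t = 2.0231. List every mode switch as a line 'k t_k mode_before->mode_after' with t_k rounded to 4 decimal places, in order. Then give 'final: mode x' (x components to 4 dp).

1 1.2240 1->0
final: 0 2.4558

Mode 1: guard c·x = 8.5044 hit at Δt = 1.2240 (t = 1.2240), x⁻ = (8.5044) → reset → x⁺ = (7.5040), jump to mode 0
Mode 0: flow for 0.7991 to horizon, guard not reached → x = (2.4558)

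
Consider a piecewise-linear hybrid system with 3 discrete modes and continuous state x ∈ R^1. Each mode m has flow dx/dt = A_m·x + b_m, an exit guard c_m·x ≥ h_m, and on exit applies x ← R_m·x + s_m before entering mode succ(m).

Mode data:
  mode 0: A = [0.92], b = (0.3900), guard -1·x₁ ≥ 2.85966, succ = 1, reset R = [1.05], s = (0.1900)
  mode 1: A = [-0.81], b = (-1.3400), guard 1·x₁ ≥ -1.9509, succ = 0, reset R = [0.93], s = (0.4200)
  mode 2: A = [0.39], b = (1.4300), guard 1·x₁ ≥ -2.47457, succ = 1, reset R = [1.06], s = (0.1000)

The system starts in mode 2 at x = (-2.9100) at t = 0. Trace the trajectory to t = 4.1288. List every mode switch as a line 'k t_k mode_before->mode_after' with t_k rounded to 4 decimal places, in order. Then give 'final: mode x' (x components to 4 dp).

Mode 2: guard c·x = -2.4746 hit at Δt = 1.1655 (t = 1.1655), x⁻ = (-2.4746) → reset → x⁺ = (-2.5230), jump to mode 1
Mode 1: guard c·x = -1.9509 hit at Δt = 1.3268 (t = 2.4923), x⁻ = (-1.9509) → reset → x⁺ = (-1.3943), jump to mode 0
Mode 0: guard c·x = 2.8597 hit at Δt = 1.0003 (t = 3.4926), x⁻ = (-2.8597) → reset → x⁺ = (-2.8126), jump to mode 1
Mode 1: flow for 0.6362 to horizon, guard not reached → x = (-2.3462)

1 1.1655 2->1
2 2.4923 1->0
3 3.4926 0->1
final: 1 -2.3462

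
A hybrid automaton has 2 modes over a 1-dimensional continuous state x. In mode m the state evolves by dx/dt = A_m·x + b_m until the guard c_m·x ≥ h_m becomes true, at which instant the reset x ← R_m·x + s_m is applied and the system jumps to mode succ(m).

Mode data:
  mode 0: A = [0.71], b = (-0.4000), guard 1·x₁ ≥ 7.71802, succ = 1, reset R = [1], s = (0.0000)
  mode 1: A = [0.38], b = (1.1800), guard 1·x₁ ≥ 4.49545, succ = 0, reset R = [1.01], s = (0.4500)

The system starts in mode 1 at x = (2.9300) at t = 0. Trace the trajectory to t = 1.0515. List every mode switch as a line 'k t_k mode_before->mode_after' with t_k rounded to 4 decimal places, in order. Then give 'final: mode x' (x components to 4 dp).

Mode 1: guard c·x = 4.4954 hit at Δt = 0.6069 (t = 0.6069), x⁻ = (4.4954) → reset → x⁺ = (4.9904), jump to mode 0
Mode 0: flow for 0.4446 to horizon, guard not reached → x = (6.6336)

1 0.6069 1->0
final: 0 6.6336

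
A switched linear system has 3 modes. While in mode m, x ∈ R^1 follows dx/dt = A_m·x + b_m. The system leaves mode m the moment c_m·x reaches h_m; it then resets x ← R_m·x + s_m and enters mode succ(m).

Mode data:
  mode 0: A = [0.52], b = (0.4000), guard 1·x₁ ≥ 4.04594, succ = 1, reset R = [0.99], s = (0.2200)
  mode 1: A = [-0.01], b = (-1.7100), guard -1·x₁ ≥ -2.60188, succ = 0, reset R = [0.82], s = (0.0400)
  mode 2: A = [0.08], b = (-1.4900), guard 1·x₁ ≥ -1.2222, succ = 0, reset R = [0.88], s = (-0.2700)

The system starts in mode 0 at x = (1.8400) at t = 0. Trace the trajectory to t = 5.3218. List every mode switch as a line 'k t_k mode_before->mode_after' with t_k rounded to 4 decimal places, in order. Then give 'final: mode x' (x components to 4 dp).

Mode 0: guard c·x = 4.0459 hit at Δt = 1.1783 (t = 1.1783), x⁻ = (4.0459) → reset → x⁺ = (4.2255), jump to mode 1
Mode 1: guard c·x = -2.6019 hit at Δt = 0.9309 (t = 2.1092), x⁻ = (2.6019) → reset → x⁺ = (2.1735), jump to mode 0
Mode 0: guard c·x = 4.0459 hit at Δt = 0.9470 (t = 3.0562), x⁻ = (4.0459) → reset → x⁺ = (4.2255), jump to mode 1
Mode 1: guard c·x = -2.6019 hit at Δt = 0.9309 (t = 3.9871), x⁻ = (2.6019) → reset → x⁺ = (2.1735), jump to mode 0
Mode 0: guard c·x = 4.0459 hit at Δt = 0.9470 (t = 4.9340), x⁻ = (4.0459) → reset → x⁺ = (4.2255), jump to mode 1
Mode 1: flow for 0.3878 to horizon, guard not reached → x = (3.5473)

1 1.1783 0->1
2 2.1092 1->0
3 3.0562 0->1
4 3.9871 1->0
5 4.9340 0->1
final: 1 3.5473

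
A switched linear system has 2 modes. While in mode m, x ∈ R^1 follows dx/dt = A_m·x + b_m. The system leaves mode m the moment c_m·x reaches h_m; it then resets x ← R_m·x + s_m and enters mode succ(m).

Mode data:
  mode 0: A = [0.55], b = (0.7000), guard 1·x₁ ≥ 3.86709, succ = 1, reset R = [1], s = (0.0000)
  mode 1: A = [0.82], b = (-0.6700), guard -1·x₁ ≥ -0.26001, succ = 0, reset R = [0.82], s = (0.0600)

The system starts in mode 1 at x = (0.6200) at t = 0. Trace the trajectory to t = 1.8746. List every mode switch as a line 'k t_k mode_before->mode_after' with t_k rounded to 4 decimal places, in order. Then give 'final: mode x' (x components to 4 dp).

1 1.2672 1->0
final: 0 0.8864

Mode 1: guard c·x = -0.2600 hit at Δt = 1.2672 (t = 1.2672), x⁻ = (0.2600) → reset → x⁺ = (0.2732), jump to mode 0
Mode 0: flow for 0.6074 to horizon, guard not reached → x = (0.8864)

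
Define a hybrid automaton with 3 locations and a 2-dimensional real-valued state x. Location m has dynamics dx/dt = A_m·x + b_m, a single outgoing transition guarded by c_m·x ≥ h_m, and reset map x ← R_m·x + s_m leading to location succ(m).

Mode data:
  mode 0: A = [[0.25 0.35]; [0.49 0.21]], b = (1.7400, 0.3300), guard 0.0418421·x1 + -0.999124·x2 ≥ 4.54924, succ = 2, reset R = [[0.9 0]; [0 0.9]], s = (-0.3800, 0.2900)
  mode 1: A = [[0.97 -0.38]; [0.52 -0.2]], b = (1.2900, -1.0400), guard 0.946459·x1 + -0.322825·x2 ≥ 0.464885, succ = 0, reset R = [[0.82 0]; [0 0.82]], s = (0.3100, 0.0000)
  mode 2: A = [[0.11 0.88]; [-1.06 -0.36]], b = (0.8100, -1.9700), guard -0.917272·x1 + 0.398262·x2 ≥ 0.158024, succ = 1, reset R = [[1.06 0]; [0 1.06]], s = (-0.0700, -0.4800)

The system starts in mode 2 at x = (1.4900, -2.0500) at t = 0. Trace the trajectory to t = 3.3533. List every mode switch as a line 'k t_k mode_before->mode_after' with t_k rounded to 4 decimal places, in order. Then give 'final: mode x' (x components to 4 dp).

1 1.5404 2->1
2 2.0449 1->0
3 3.0440 0->2
final: 2 -1.5682 -3.6335

Mode 2: guard c·x = 0.1580 hit at Δt = 1.5404 (t = 1.5404), x⁻ = (-1.6742, -3.4592) → reset → x⁺ = (-1.8446, -4.1468), jump to mode 1
Mode 1: guard c·x = 0.4649 hit at Δt = 0.5045 (t = 2.0449), x⁻ = (-1.0851, -4.6214) → reset → x⁺ = (-0.5798, -3.7895), jump to mode 0
Mode 0: guard c·x = 4.5492 hit at Δt = 0.9991 (t = 3.0440), x⁻ = (-0.4208, -4.5708) → reset → x⁺ = (-0.7587, -3.8238), jump to mode 2
Mode 2: flow for 0.3093 to horizon, guard not reached → x = (-1.5682, -3.6335)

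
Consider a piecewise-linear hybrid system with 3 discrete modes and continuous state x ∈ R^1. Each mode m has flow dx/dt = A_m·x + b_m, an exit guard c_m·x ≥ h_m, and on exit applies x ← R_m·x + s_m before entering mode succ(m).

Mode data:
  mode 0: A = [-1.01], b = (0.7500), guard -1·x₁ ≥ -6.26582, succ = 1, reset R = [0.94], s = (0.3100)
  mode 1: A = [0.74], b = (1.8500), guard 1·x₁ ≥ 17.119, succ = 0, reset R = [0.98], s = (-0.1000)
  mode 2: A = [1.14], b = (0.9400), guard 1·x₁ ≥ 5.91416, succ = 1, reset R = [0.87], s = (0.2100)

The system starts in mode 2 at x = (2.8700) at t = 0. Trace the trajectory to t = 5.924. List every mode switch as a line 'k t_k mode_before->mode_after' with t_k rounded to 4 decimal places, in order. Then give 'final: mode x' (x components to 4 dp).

1 0.5272 2->1
2 1.7641 1->0
3 2.8131 0->1
4 3.9120 1->0
5 4.9610 0->1
final: 1 15.2417

Mode 2: guard c·x = 5.9142 hit at Δt = 0.5272 (t = 0.5272), x⁻ = (5.9142) → reset → x⁺ = (5.3553), jump to mode 1
Mode 1: guard c·x = 17.1190 hit at Δt = 1.2369 (t = 1.7641), x⁻ = (17.1190) → reset → x⁺ = (16.6766), jump to mode 0
Mode 0: guard c·x = -6.2658 hit at Δt = 1.0490 (t = 2.8131), x⁻ = (6.2658) → reset → x⁺ = (6.1999), jump to mode 1
Mode 1: guard c·x = 17.1190 hit at Δt = 1.0989 (t = 3.9120), x⁻ = (17.1190) → reset → x⁺ = (16.6766), jump to mode 0
Mode 0: guard c·x = -6.2658 hit at Δt = 1.0490 (t = 4.9610), x⁻ = (6.2658) → reset → x⁺ = (6.1999), jump to mode 1
Mode 1: flow for 0.9630 to horizon, guard not reached → x = (15.2417)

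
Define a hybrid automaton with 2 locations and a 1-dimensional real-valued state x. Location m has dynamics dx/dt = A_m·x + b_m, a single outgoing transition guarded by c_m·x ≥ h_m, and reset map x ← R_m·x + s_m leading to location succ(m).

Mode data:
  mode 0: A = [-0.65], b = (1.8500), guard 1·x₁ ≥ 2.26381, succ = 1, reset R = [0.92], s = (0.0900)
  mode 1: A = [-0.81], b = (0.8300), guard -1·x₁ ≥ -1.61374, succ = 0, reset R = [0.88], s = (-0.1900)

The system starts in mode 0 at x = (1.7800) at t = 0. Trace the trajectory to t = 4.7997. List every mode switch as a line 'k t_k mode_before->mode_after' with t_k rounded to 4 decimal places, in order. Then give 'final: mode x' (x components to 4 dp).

Mode 0: guard c·x = 2.2638 hit at Δt = 0.9304 (t = 0.9304), x⁻ = (2.2638) → reset → x⁺ = (2.1727), jump to mode 1
Mode 1: guard c·x = -1.6137 hit at Δt = 0.8238 (t = 1.7542), x⁻ = (1.6137) → reset → x⁺ = (1.2301), jump to mode 0
Mode 0: guard c·x = 2.2638 hit at Δt = 1.5703 (t = 3.3245), x⁻ = (2.2638) → reset → x⁺ = (2.1727), jump to mode 1
Mode 1: guard c·x = -1.6137 hit at Δt = 0.8238 (t = 4.1483), x⁻ = (1.6137) → reset → x⁺ = (1.2301), jump to mode 0
Mode 0: flow for 0.6514 to horizon, guard not reached → x = (1.7880)

1 0.9304 0->1
2 1.7542 1->0
3 3.3245 0->1
4 4.1483 1->0
final: 0 1.7880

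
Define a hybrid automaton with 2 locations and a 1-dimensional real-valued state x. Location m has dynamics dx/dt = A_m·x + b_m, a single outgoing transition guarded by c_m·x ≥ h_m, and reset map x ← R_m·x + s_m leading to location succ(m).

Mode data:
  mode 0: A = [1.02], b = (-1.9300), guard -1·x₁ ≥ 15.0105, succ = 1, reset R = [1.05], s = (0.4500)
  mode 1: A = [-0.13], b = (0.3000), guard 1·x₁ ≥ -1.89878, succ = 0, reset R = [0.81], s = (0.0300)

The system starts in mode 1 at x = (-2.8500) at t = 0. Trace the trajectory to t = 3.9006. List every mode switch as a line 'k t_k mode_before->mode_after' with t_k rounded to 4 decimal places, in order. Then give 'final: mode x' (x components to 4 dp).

Mode 1: guard c·x = -1.8988 hit at Δt = 1.5682 (t = 1.5682), x⁻ = (-1.8988) → reset → x⁺ = (-1.5080), jump to mode 0
Mode 0: guard c·x = 15.0105 hit at Δt = 1.5722 (t = 3.1404), x⁻ = (-15.0105) → reset → x⁺ = (-15.3110), jump to mode 1
Mode 1: flow for 0.7602 to horizon, guard not reached → x = (-13.6531)

1 1.5682 1->0
2 3.1404 0->1
final: 1 -13.6531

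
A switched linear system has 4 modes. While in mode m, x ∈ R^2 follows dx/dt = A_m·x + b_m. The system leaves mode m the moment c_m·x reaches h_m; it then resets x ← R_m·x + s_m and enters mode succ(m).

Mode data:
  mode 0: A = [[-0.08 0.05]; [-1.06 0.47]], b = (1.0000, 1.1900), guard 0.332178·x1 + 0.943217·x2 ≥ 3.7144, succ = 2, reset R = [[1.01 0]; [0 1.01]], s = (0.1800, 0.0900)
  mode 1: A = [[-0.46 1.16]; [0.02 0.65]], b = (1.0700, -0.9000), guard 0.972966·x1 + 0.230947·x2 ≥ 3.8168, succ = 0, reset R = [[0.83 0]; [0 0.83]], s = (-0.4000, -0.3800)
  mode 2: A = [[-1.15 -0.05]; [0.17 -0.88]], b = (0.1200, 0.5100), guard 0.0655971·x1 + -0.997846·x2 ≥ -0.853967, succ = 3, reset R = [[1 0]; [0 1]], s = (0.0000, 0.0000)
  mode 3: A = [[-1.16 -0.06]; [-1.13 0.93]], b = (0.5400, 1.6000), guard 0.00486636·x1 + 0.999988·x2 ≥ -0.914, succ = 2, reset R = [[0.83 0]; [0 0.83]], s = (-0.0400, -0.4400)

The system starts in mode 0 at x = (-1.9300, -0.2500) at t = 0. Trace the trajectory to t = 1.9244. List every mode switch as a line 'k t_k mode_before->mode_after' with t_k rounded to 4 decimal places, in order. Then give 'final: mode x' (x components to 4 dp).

Mode 0: guard c·x = 3.7144 hit at Δt = 1.3087 (t = 1.3087), x⁻ = (-0.3772, 4.0709) → reset → x⁺ = (-0.2010, 4.2016), jump to mode 2
Mode 2: flow for 0.6157 to horizon, guard not reached → x = (-0.1184, 2.6739)

1 1.3087 0->2
final: 2 -0.1184 2.6739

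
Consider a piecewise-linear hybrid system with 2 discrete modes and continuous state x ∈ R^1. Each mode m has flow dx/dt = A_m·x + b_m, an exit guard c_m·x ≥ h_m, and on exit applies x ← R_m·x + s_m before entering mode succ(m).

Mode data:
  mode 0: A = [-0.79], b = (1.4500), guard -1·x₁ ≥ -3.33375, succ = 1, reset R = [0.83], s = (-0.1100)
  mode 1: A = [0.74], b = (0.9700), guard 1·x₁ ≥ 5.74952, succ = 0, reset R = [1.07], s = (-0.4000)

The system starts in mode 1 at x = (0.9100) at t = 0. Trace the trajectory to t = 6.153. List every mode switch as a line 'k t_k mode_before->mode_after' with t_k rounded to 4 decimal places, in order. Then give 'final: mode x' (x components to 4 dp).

1 1.5630 1->0
2 2.7793 0->1
3 3.5580 1->0
4 4.7743 0->1
5 5.5531 1->0
final: 0 4.2737

Mode 1: guard c·x = 5.7495 hit at Δt = 1.5630 (t = 1.5630), x⁻ = (5.7495) → reset → x⁺ = (5.7520), jump to mode 0
Mode 0: guard c·x = -3.3338 hit at Δt = 1.2163 (t = 2.7793), x⁻ = (3.3338) → reset → x⁺ = (2.6570), jump to mode 1
Mode 1: guard c·x = 5.7495 hit at Δt = 0.7787 (t = 3.5580), x⁻ = (5.7495) → reset → x⁺ = (5.7520), jump to mode 0
Mode 0: guard c·x = -3.3338 hit at Δt = 1.2163 (t = 4.7743), x⁻ = (3.3338) → reset → x⁺ = (2.6570), jump to mode 1
Mode 1: guard c·x = 5.7495 hit at Δt = 0.7787 (t = 5.5531), x⁻ = (5.7495) → reset → x⁺ = (5.7520), jump to mode 0
Mode 0: flow for 0.5999 to horizon, guard not reached → x = (4.2737)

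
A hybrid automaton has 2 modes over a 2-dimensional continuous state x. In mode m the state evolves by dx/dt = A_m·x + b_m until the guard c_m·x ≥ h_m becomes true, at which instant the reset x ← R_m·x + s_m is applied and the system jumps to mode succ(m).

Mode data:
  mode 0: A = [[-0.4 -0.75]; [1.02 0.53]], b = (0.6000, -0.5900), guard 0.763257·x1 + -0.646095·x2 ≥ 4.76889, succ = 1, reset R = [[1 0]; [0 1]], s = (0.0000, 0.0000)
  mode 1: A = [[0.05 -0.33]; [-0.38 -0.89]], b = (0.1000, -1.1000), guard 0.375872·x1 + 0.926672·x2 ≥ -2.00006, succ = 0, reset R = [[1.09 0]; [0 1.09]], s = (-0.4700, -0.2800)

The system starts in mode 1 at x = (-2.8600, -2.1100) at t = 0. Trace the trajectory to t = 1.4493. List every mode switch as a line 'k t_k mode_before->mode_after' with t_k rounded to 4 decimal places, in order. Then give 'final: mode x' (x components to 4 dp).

Mode 1: guard c·x = -2.0001 hit at Δt = 0.7404 (t = 0.7404), x⁻ = (-2.5019, -1.1435) → reset → x⁺ = (-3.1971, -1.5264), jump to mode 0
Mode 0: flow for 0.7089 to horizon, guard not reached → x = (-0.5752, -4.5200)

1 0.7404 1->0
final: 0 -0.5752 -4.5200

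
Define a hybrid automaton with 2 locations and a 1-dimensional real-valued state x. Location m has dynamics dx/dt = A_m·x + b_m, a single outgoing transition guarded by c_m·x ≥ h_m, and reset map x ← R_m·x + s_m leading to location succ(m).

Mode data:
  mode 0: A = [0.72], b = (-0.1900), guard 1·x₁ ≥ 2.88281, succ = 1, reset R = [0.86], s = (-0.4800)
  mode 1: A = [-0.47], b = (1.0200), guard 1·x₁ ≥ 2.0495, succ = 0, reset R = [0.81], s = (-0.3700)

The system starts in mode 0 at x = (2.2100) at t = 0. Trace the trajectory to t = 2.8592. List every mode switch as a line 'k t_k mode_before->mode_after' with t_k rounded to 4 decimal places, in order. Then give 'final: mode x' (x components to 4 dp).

Mode 0: guard c·x = 2.8828 hit at Δt = 0.4124 (t = 0.4124), x⁻ = (2.8828) → reset → x⁺ = (1.9992), jump to mode 1
Mode 1: guard c·x = 2.0495 hit at Δt = 0.7409 (t = 1.1533), x⁻ = (2.0495) → reset → x⁺ = (1.2901), jump to mode 0
Mode 0: guard c·x = 2.8828 hit at Δt = 1.3012 (t = 2.4546), x⁻ = (2.8828) → reset → x⁺ = (1.9992), jump to mode 1
Mode 1: flow for 0.4046 to horizon, guard not reached → x = (2.0288)

1 0.4124 0->1
2 1.1533 1->0
3 2.4546 0->1
final: 1 2.0288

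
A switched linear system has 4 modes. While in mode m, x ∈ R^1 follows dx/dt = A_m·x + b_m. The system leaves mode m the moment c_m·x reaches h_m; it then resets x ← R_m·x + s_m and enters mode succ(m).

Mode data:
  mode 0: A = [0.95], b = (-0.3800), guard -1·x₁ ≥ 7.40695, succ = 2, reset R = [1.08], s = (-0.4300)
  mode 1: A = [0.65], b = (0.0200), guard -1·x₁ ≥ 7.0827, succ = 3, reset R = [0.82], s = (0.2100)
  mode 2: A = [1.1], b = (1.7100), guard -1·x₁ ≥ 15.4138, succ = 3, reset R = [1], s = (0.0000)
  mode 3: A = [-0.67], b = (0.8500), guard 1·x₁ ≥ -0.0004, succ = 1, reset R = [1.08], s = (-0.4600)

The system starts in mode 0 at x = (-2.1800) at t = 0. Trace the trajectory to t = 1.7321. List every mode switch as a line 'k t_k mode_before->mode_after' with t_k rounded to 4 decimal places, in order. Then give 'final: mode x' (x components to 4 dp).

Mode 0: guard c·x = 7.4070 hit at Δt = 1.1655 (t = 1.1655), x⁻ = (-7.4070) → reset → x⁺ = (-8.4295), jump to mode 2
Mode 2: flow for 0.5666 to horizon, guard not reached → x = (-14.3763)

1 1.1655 0->2
final: 2 -14.3763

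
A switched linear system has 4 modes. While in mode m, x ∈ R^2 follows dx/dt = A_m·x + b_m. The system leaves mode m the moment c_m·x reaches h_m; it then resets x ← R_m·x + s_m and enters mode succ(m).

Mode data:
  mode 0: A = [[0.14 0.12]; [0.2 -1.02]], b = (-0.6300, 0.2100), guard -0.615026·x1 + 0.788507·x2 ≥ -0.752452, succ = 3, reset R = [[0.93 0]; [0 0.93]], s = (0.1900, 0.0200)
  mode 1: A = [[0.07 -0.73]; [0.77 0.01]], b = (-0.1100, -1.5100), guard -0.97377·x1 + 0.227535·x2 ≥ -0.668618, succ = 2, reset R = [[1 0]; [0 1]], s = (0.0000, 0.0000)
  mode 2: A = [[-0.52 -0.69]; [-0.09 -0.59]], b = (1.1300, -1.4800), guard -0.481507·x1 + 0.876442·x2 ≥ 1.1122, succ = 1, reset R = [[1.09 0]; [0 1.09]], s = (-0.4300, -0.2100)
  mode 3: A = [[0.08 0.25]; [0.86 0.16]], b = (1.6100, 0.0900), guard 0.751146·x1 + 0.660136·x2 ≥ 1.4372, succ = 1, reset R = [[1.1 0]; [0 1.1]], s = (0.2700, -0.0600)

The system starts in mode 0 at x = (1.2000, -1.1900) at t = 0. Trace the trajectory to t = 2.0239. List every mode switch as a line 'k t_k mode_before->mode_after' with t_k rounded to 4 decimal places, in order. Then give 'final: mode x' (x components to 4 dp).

1 0.7392 0->3
2 1.2029 3->1
final: 1 2.0117 0.2877

Mode 0: guard c·x = -0.7525 hit at Δt = 0.7392 (t = 0.7392), x⁻ = (0.7729, -0.3515) → reset → x⁺ = (0.9088, -0.3069), jump to mode 3
Mode 3: guard c·x = 1.4372 hit at Δt = 0.4637 (t = 1.2029), x⁻ = (1.6964, 0.2468) → reset → x⁺ = (2.1361, 0.2115), jump to mode 1
Mode 1: flow for 0.8210 to horizon, guard not reached → x = (2.0117, 0.2877)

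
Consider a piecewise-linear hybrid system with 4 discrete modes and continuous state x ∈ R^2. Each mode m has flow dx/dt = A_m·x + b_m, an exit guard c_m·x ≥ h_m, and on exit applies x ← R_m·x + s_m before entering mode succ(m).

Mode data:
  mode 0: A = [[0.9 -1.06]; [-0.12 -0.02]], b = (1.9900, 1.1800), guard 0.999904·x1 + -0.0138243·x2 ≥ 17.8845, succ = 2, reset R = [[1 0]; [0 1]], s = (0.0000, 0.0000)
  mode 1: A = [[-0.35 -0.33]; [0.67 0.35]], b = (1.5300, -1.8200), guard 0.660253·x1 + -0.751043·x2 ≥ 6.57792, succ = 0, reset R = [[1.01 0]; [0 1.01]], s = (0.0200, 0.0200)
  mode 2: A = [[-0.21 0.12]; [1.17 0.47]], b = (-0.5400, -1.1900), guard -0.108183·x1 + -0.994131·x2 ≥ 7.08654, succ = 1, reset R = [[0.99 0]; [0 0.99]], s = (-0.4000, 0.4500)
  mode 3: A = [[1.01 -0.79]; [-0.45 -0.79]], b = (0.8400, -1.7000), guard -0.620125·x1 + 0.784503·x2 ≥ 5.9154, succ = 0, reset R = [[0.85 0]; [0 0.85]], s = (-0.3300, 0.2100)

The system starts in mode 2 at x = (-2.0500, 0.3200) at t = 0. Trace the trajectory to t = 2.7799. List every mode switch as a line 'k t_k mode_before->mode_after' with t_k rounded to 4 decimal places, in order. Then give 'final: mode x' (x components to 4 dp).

Mode 2: guard c·x = 7.0865 hit at Δt = 1.3952 (t = 1.3952), x⁻ = (-2.6139, -6.8439) → reset → x⁺ = (-2.9878, -6.3255), jump to mode 1
Mode 1: guard c·x = 6.5779 hit at Δt = 0.5103 (t = 1.9055), x⁻ = (-0.5716, -9.2609) → reset → x⁺ = (-0.5573, -9.3335), jump to mode 0
Mode 0: flow for 0.8744 to horizon, guard not reached → x = (14.0489, -8.7590)

1 1.3952 2->1
2 1.9055 1->0
final: 0 14.0489 -8.7590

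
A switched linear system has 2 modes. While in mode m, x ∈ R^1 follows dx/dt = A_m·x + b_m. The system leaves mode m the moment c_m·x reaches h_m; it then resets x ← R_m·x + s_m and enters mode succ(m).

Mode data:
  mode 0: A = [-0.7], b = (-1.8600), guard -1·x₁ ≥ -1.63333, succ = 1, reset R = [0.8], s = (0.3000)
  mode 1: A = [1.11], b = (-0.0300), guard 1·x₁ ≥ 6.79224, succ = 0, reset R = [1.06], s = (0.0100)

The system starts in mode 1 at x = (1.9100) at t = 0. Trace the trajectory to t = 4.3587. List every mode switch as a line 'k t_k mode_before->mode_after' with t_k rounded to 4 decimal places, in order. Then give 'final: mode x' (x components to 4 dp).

1 1.1522 1->0
2 2.3419 0->1
3 3.6523 1->0
final: 0 3.3608

Mode 1: guard c·x = 6.7922 hit at Δt = 1.1522 (t = 1.1522), x⁻ = (6.7922) → reset → x⁺ = (7.2098), jump to mode 0
Mode 0: guard c·x = -1.6333 hit at Δt = 1.1897 (t = 2.3419), x⁻ = (1.6333) → reset → x⁺ = (1.6067), jump to mode 1
Mode 1: guard c·x = 6.7922 hit at Δt = 1.3104 (t = 3.6523), x⁻ = (6.7922) → reset → x⁺ = (7.2098), jump to mode 0
Mode 0: flow for 0.7064 to horizon, guard not reached → x = (3.3608)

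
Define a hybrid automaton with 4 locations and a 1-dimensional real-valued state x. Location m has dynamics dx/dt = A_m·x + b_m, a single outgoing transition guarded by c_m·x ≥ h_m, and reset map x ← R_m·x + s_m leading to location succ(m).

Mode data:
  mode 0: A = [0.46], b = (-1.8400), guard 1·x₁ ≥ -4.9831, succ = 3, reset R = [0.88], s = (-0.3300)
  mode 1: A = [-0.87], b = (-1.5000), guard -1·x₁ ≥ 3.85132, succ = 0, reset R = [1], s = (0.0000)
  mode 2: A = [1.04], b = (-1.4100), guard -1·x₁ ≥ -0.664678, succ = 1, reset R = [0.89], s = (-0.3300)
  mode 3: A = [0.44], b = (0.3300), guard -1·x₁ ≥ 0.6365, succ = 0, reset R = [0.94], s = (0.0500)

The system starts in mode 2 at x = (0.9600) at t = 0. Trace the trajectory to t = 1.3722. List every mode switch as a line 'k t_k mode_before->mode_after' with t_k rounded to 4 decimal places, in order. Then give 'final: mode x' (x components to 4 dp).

1 0.5360 2->1
final: 1 -0.7648

Mode 2: guard c·x = -0.6647 hit at Δt = 0.5360 (t = 0.5360), x⁻ = (0.6647) → reset → x⁺ = (0.2616), jump to mode 1
Mode 1: flow for 0.8362 to horizon, guard not reached → x = (-0.7648)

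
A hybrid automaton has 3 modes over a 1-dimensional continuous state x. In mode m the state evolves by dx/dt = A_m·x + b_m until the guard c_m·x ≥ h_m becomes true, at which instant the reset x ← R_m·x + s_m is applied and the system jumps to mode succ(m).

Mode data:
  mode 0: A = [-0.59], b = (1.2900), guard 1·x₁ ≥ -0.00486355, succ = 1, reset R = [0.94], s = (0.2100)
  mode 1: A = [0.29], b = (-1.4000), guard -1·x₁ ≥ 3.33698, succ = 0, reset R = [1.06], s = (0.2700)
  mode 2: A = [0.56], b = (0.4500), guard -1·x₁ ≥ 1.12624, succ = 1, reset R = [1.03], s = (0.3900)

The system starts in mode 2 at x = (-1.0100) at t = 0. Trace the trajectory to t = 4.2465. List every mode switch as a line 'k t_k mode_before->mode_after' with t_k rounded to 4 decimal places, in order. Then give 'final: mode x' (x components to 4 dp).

1 0.7976 2->1
2 2.0992 1->0
3 3.6446 0->1
final: 1 -0.6760

Mode 2: guard c·x = 1.1262 hit at Δt = 0.7976 (t = 0.7976), x⁻ = (-1.1262) → reset → x⁺ = (-0.7700), jump to mode 1
Mode 1: guard c·x = 3.3370 hit at Δt = 1.3016 (t = 2.0992), x⁻ = (-3.3370) → reset → x⁺ = (-3.2672), jump to mode 0
Mode 0: guard c·x = -0.0049 hit at Δt = 1.5454 (t = 3.6446), x⁻ = (-0.0049) → reset → x⁺ = (0.2054), jump to mode 1
Mode 1: flow for 0.6019 to horizon, guard not reached → x = (-0.6760)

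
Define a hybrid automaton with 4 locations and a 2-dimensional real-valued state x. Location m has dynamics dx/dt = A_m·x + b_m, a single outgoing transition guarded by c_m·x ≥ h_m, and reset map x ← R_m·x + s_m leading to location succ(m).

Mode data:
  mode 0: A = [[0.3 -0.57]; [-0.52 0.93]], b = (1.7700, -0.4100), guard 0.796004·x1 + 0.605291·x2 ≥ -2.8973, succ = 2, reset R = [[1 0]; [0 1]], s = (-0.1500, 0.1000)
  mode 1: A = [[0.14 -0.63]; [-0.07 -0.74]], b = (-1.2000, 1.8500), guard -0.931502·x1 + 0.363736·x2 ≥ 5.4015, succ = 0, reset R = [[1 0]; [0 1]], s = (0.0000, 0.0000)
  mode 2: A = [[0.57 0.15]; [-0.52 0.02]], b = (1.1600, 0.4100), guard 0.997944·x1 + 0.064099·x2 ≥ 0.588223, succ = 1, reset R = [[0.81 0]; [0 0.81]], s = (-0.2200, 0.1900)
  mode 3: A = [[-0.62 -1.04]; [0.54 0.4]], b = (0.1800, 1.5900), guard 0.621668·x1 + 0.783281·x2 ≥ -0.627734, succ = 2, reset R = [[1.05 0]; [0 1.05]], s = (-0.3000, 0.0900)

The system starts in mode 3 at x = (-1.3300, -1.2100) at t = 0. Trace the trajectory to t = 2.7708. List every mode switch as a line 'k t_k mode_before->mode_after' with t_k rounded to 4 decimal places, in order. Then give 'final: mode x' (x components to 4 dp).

Mode 3: guard c·x = -0.6277 hit at Δt = 0.6929 (t = 0.6929), x⁻ = (-0.2069, -0.6372) → reset → x⁺ = (-0.5172, -0.5791), jump to mode 2
Mode 2: guard c·x = 0.5882 hit at Δt = 1.0139 (t = 1.7068), x⁻ = (0.5997, -0.1606) → reset → x⁺ = (0.2658, 0.0599), jump to mode 1
Mode 1: flow for 1.0640 to horizon, guard not reached → x = (-1.6490, 1.4267)

1 0.6929 3->2
2 1.7068 2->1
final: 1 -1.6490 1.4267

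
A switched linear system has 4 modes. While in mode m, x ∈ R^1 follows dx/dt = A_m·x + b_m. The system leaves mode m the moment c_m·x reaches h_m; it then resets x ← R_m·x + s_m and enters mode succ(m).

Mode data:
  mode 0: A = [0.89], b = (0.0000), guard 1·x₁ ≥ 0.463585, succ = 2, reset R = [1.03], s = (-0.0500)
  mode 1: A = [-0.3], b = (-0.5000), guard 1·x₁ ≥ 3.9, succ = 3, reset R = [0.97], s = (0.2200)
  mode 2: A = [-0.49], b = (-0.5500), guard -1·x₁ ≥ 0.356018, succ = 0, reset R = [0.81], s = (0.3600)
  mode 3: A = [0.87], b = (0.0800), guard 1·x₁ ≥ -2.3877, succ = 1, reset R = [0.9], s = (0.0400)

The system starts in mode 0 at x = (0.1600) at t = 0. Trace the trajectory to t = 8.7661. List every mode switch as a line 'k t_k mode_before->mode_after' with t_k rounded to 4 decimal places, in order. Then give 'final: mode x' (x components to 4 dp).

1 1.1953 0->2
2 2.6325 2->0
3 4.7309 0->2
4 6.1681 2->0
5 8.2664 0->2
final: 2 0.0909

Mode 0: guard c·x = 0.4636 hit at Δt = 1.1953 (t = 1.1953), x⁻ = (0.4636) → reset → x⁺ = (0.4275), jump to mode 2
Mode 2: guard c·x = 0.3560 hit at Δt = 1.4372 (t = 2.6325), x⁻ = (-0.3560) → reset → x⁺ = (0.0716), jump to mode 0
Mode 0: guard c·x = 0.4636 hit at Δt = 2.0984 (t = 4.7309), x⁻ = (0.4636) → reset → x⁺ = (0.4275), jump to mode 2
Mode 2: guard c·x = 0.3560 hit at Δt = 1.4372 (t = 6.1681), x⁻ = (-0.3560) → reset → x⁺ = (0.0716), jump to mode 0
Mode 0: guard c·x = 0.4636 hit at Δt = 2.0984 (t = 8.2664), x⁻ = (0.4636) → reset → x⁺ = (0.4275), jump to mode 2
Mode 2: flow for 0.4997 to horizon, guard not reached → x = (0.0909)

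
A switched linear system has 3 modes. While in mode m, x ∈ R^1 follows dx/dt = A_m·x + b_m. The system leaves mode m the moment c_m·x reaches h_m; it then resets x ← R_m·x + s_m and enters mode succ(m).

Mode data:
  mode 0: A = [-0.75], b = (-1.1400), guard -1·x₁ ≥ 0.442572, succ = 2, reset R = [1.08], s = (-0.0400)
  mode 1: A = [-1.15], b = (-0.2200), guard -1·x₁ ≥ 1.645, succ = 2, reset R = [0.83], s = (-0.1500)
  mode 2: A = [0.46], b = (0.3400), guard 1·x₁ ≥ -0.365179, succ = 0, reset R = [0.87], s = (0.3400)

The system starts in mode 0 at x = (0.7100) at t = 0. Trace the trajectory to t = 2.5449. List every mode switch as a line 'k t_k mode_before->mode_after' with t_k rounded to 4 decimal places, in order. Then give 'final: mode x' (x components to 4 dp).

Mode 0: guard c·x = 0.4426 hit at Δt = 0.9699 (t = 0.9699), x⁻ = (-0.4426) → reset → x⁺ = (-0.5180), jump to mode 2
Mode 2: guard c·x = -0.3652 hit at Δt = 1.1419 (t = 2.1118), x⁻ = (-0.3652) → reset → x⁺ = (0.0223), jump to mode 0
Mode 0: flow for 0.4331 to horizon, guard not reached → x = (-0.4055)

1 0.9699 0->2
2 2.1118 2->0
final: 0 -0.4055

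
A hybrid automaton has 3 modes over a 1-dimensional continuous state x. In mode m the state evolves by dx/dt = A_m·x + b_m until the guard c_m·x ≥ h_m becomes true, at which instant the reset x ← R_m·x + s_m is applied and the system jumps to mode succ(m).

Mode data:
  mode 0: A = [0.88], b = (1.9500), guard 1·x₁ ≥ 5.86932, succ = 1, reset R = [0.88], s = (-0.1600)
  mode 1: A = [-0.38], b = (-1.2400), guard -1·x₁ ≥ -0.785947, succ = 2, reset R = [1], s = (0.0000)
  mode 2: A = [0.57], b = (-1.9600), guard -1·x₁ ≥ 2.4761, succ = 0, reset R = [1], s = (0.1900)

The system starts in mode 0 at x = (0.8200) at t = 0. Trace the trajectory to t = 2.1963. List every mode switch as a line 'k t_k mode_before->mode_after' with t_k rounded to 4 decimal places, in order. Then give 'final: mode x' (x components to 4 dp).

1 1.1131 0->1
final: 1 2.2151

Mode 0: guard c·x = 5.8693 hit at Δt = 1.1131 (t = 1.1131), x⁻ = (5.8693) → reset → x⁺ = (5.0050), jump to mode 1
Mode 1: flow for 1.0832 to horizon, guard not reached → x = (2.2151)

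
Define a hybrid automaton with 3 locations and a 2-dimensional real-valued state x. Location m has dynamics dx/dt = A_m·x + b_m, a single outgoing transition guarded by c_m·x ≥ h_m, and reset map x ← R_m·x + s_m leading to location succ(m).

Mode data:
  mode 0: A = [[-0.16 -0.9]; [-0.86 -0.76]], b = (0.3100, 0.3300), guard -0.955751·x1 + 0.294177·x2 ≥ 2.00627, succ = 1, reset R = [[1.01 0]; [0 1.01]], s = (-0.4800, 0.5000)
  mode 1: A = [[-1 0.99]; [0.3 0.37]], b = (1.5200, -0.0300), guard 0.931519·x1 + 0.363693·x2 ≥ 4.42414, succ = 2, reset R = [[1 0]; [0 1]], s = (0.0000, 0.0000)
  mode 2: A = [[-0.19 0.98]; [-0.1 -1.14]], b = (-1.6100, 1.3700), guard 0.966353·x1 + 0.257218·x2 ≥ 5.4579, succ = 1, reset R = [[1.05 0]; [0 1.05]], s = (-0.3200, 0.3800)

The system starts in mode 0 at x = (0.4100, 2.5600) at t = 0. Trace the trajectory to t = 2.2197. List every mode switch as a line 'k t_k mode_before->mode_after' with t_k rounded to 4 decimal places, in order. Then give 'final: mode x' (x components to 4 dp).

1 1.5313 0->1
final: 1 0.9705 2.8224

Mode 0: guard c·x = 2.0063 hit at Δt = 1.5313 (t = 1.5313), x⁻ = (-1.5536, 1.7724) → reset → x⁺ = (-2.0491, 2.2901), jump to mode 1
Mode 1: flow for 0.6884 to horizon, guard not reached → x = (0.9705, 2.8224)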